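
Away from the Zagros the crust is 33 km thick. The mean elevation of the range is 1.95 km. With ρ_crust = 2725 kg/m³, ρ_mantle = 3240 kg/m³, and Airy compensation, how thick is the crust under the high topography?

45.3 km

Root depth r = h ρ_c / (ρ_m − ρ_c) = 1.95 km × 2725 / 515 = 10.32 km.
Total thickness = T + h + r = 33 km + 1.95 km + 10.32 km = 45.3 km.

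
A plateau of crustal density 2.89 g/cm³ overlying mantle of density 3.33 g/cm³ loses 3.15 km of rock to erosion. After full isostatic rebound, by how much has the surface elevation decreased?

0.416 km

Rebound u = e ρ_c/ρ_m = 3.15 km × 2.89/3.33 = 2.734 km.
Net surface drop = e − u = 3.15 km − 2.734 km = e (ρ_m − ρ_c)/ρ_m = 0.416 km.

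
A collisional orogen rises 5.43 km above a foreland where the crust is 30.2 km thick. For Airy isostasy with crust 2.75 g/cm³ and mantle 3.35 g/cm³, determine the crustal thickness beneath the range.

60.5 km

Root depth r = h ρ_c / (ρ_m − ρ_c) = 5.43 km × 2.75 / 0.6 = 24.89 km.
Total thickness = T + h + r = 30.2 km + 5.43 km + 24.89 km = 60.5 km.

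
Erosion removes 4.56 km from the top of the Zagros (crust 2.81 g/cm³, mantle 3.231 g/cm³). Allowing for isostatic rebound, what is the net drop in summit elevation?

0.594 km

Rebound u = e ρ_c/ρ_m = 4.56 km × 2.81/3.231 = 3.966 km.
Net surface drop = e − u = 4.56 km − 3.966 km = e (ρ_m − ρ_c)/ρ_m = 0.594 km.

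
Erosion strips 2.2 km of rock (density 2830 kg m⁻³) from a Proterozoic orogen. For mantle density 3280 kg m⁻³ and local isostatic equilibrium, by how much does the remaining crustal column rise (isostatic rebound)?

Unloading: uplift u = e ρ_c/ρ_m = 2.2 km × 2830/3280 = 1.9 km.

1.9 km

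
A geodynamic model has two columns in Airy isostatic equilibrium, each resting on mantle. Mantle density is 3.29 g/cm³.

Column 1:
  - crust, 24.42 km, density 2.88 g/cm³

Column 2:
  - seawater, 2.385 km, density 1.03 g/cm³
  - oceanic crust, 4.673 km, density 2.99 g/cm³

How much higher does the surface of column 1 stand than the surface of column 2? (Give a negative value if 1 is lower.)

For any compensation level in the mantle, the mantle terms cancel and isostasy reduces to e = (Σt_1 − Σt_2) − (Σ(ρt)_1 − Σ(ρt)_2) / ρ_m.
Σt_1 = 24.42 km; Σt_2 = 7.058 km; Σ(ρt)_1 = 70.3296; Σ(ρt)_2 = 16.42882 (in km·g/cm³).
e = (24.42 − 7.058) − (70.3296 − 16.42882) / 3.29 = 0.979 km.

0.979 km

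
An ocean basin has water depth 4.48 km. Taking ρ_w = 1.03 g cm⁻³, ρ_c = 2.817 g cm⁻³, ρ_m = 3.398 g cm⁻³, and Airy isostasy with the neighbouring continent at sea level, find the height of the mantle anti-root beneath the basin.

By Archimedes' principle applied to the lithosphere: replacing crust with seawater at the top is compensated by replacing crust with mantle at the base: d (ρ_c − ρ_w) = a (ρ_m − ρ_c).
a = d (ρ_c − ρ_w)/(ρ_m − ρ_c) = 4.48 km × 1.787/0.581 = 13.8 km.

13.8 km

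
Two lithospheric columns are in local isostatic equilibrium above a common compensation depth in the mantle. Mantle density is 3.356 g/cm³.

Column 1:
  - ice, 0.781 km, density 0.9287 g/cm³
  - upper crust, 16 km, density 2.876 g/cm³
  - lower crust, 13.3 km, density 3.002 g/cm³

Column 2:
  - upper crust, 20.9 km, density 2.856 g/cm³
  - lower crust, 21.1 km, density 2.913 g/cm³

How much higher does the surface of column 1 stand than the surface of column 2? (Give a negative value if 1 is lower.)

−1.64 km

For any compensation level in the mantle, the mantle terms cancel and isostasy reduces to e = (Σt_1 − Σt_2) − (Σ(ρt)_1 − Σ(ρt)_2) / ρ_m.
Σt_1 = 30.081 km; Σt_2 = 42 km; Σ(ρt)_1 = 86.6679147; Σ(ρt)_2 = 121.1547 (in km·g/cm³).
e = (30.081 − 42) − (86.6679147 − 121.1547) / 3.356 = −1.64 km.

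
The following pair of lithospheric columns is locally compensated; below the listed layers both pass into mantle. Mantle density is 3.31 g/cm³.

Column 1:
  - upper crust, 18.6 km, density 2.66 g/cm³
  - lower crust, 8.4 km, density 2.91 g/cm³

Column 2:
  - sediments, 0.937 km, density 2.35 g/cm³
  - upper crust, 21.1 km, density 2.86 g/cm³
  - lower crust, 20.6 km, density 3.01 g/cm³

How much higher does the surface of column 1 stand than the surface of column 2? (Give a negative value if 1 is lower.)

−0.34 km

For any compensation level in the mantle, the mantle terms cancel and isostasy reduces to e = (Σt_1 − Σt_2) − (Σ(ρt)_1 − Σ(ρt)_2) / ρ_m.
Σt_1 = 27 km; Σt_2 = 42.637 km; Σ(ρt)_1 = 73.92; Σ(ρt)_2 = 124.55395 (in km·g/cm³).
e = (27 − 42.637) − (73.92 − 124.55395) / 3.31 = −0.34 km.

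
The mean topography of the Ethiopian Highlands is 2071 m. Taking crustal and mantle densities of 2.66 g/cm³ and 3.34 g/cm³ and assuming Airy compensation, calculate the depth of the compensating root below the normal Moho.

8100 m

Isostatic balance requires: the weight of the topography is balanced by the buoyancy of the root, ρ_c h = (ρ_m − ρ_c) r.
r = h · ρ_c / (ρ_m − ρ_c) = 2071 m × 2.66 / (3.34 − 2.66) = 8100 m.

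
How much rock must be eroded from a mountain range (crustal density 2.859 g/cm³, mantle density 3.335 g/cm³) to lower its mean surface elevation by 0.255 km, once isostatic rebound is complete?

Net drop Δ = e − u = e − e ρ_c/ρ_m = e (ρ_m − ρ_c)/ρ_m.
e = Δ ρ_m/(ρ_m − ρ_c) = 0.255 km × 3.335/0.476 = 1.79 km.

1.79 km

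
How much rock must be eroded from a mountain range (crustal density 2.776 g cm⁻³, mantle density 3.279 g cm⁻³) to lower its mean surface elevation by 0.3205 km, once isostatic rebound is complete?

2.09 km

Net drop Δ = e − u = e − e ρ_c/ρ_m = e (ρ_m − ρ_c)/ρ_m.
e = Δ ρ_m/(ρ_m − ρ_c) = 0.3205 km × 3.279/0.503 = 2.09 km.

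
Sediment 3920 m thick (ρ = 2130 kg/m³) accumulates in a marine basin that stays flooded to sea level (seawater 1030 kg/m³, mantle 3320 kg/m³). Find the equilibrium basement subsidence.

1880 m

Submarine loading: the sediment displaces seawater, and the subsidence is in turn flooded, so s (ρ_m − ρ_w) = t (ρ_sed − ρ_w).
s = 3920 m × (2130 − 1030) / (3320 − 1030) = 1880 m.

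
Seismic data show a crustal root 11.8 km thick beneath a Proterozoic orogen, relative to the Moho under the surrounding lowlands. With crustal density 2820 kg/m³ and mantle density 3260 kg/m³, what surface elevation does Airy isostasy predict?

Equating mass per unit area of the two columns: ρ_c h = (ρ_m − ρ_c) r.
h = r (ρ_m − ρ_c) / ρ_c = 11.8 km × (3260 − 2820) / 2820 = 1.84 km.

1.84 km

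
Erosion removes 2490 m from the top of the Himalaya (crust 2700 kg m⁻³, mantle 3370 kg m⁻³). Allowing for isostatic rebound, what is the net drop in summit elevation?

Rebound u = e ρ_c/ρ_m = 2490 m × 2700/3370 = 1995 m.
Net surface drop = e − u = 2490 m − 1995 m = e (ρ_m − ρ_c)/ρ_m = 495 m.

495 m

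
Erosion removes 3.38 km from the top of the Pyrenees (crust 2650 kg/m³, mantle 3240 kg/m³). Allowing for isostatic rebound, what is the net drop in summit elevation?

0.615 km

Rebound u = e ρ_c/ρ_m = 3.38 km × 2650/3240 = 2.765 km.
Net surface drop = e − u = 3.38 km − 2.765 km = e (ρ_m − ρ_c)/ρ_m = 0.615 km.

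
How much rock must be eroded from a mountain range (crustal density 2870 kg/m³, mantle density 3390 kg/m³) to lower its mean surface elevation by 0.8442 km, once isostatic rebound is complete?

Net drop Δ = e − u = e − e ρ_c/ρ_m = e (ρ_m − ρ_c)/ρ_m.
e = Δ ρ_m/(ρ_m − ρ_c) = 0.8442 km × 3390/520 = 5.5 km.

5.5 km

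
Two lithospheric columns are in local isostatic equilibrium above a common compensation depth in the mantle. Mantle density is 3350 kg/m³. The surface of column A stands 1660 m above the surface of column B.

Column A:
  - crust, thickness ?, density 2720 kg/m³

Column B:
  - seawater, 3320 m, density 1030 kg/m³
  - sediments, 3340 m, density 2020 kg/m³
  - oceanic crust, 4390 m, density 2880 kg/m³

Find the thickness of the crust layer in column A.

Take the compensation level at the base of the deeper column (depth z_c below the surface of column A) and equate Σ ρ_i t_i down to z_c; mantle fills any gap and the z_c terms cancel.
Column A: x×2720 + (z_c − 0 − x)×3350
Column B: 1660×0 + 3320×1030 + 3340×2020 + 4390×2880 + (z_c − 1660 − 11050)×3350
The z_c×3350 term appears on both sides and cancels. Collect the known terms of each column as K = Σ(ρt)_known − 3350 × (depth of known layers): K_A = 0 − 3350×0 = 0; K_B = 22809600 − 3350×(1660 + 11050) = −19768900.
Balance: K_A − x×(3350 − 2720) = K_B, so x = (K_A − K_B)/(3350 − 2720) = 19768900/630 = 31400 m.

31400 m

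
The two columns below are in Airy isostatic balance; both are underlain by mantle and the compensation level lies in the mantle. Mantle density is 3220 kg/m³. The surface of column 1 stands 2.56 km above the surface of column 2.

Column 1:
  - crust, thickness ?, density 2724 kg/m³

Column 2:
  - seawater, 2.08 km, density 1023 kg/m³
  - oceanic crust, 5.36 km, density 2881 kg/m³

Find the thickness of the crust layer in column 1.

29.5 km

Take the compensation level at the base of the deeper column (depth z_c below the surface of column 1) and equate Σ ρ_i t_i down to z_c; mantle fills any gap and the z_c terms cancel.
Column 1: x×2724 + (z_c − 0 − x)×3220
Column 2: 2.56×0 + 2.08×1023 + 5.36×2881 + (z_c − 2.56 − 7.44)×3220
The z_c×3220 term appears on both sides and cancels. Collect the known terms of each column as K = Σ(ρt)_known − 3220 × (depth of known layers): K_1 = 0 − 3220×0 = 0; K_2 = 17570 − 3220×(2.56 + 7.44) = −14630.
Balance: K_1 − x×(3220 − 2724) = K_2, so x = (K_1 − K_2)/(3220 − 2724) = 14630/496 = 29.5 km.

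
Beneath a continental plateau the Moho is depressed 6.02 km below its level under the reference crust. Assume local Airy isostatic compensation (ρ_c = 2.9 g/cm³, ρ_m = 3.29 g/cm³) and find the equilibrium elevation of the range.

0.81 km

By Archimedes' principle applied to the lithosphere: ρ_c h = (ρ_m − ρ_c) r.
h = r (ρ_m − ρ_c) / ρ_c = 6.02 km × (3.29 − 2.9) / 2.9 = 0.81 km.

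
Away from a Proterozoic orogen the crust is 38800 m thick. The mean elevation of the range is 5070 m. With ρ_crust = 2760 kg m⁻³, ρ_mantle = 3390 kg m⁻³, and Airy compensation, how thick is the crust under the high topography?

66100 m

Root depth r = h ρ_c / (ρ_m − ρ_c) = 5070 m × 2760 / 630 = 22210 m.
Total thickness = T + h + r = 38800 m + 5070 m + 22210 m = 66100 m.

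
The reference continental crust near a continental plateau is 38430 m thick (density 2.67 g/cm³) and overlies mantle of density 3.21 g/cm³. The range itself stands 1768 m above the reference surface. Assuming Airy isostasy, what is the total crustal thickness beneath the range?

48900 m

Root depth r = h ρ_c / (ρ_m − ρ_c) = 1768 m × 2.67 / 0.54 = 8742 m.
Total thickness = T + h + r = 38430 m + 1768 m + 8742 m = 48900 m.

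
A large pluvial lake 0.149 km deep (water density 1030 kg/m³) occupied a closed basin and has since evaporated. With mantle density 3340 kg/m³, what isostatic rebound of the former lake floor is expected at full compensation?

u = d ρ_w/ρ_m = 0.149 km × 1030/3340 = 0.0459 km.

0.0459 km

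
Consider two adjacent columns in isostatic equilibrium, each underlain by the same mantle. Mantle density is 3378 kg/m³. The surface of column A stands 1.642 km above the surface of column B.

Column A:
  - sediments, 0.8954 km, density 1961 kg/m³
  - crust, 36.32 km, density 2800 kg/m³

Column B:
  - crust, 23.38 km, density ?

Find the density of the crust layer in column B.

Take the compensation level at the base of the deeper column (depth z_c below the surface of column A) and equate Σ ρ_i t_i down to z_c; mantle fills any gap and the z_c terms cancel.
Column A: 0.8954×1961 + 36.32×2800 + (z_c − 37.2154)×3378
Column B: 1.642×0 + 23.38×ρ + (z_c − 1.642 − 23.38)×3378
The z_c×3378 term appears on both sides and cancels. Collect the known terms of each column as K = Σ(ρt)_known − 3378 × (depth of known layers): K_A = 103451.879 − 3378×37.2154 = −22261.7418; K_B = 0 − 3378×(1.642 + 23.38) = −84524.316.
Balance: K_A = K_B + 23.38×ρ, so ρ = (K_A − K_B)/23.38 = 62262.6/23.38 = 2660 kg/m³.

2660 kg/m³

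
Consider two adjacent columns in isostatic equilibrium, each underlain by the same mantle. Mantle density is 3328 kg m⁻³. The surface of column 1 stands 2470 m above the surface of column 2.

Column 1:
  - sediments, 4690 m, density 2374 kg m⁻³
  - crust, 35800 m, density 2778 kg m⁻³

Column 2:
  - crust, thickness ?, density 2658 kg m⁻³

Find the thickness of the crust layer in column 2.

23800 m

Take the compensation level at the base of the deeper column (depth z_c below the surface of column 1) and equate Σ ρ_i t_i down to z_c; mantle fills any gap and the z_c terms cancel.
Column 1: 4690×2374 + 35800×2778 + (z_c − 40490)×3328
Column 2: 2470×0 + x×2658 + (z_c − 2470 − 0 − x)×3328
The z_c×3328 term appears on both sides and cancels. Collect the known terms of each column as K = Σ(ρt)_known − 3328 × (depth of known layers): K_1 = 110586460 − 3328×40490 = −24164260; K_2 = 0 − 3328×(2470 + 0) = −8220160.
Balance: K_1 = K_2 − x×(3328 − 2658), so x = (K_2 − K_1)/(3328 − 2658) = 15944100/670 = 23800 m.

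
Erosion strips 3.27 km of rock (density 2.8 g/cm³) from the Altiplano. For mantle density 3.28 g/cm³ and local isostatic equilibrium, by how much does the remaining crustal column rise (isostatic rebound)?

2.79 km

Unloading: uplift u = e ρ_c/ρ_m = 3.27 km × 2.8/3.28 = 2.79 km.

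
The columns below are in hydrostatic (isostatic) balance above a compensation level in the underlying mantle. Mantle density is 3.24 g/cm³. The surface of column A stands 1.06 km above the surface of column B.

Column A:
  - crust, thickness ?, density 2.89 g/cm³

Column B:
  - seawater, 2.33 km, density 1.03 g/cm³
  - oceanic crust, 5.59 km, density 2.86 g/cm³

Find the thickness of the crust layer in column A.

30.6 km

Take the compensation level at the base of the deeper column (depth z_c below the surface of column A) and equate Σ ρ_i t_i down to z_c; mantle fills any gap and the z_c terms cancel.
Column A: x×2.89 + (z_c − 0 − x)×3.24
Column B: 1.06×0 + 2.33×1.03 + 5.59×2.86 + (z_c − 1.06 − 7.92)×3.24
The z_c×3.24 term appears on both sides and cancels. Collect the known terms of each column as K = Σ(ρt)_known − 3.24 × (depth of known layers): K_A = 0 − 3.24×0 = 0; K_B = 18.3873 − 3.24×(1.06 + 7.92) = −10.7079.
Balance: K_A − x×(3.24 − 2.89) = K_B, so x = (K_A − K_B)/(3.24 − 2.89) = 10.7079/0.35 = 30.6 km.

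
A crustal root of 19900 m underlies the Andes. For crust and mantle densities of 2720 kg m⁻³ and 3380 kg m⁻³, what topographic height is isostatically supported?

For local isostatic compensation: ρ_c h = (ρ_m − ρ_c) r.
h = r (ρ_m − ρ_c) / ρ_c = 19900 m × (3380 − 2720) / 2720 = 4830 m.

4830 m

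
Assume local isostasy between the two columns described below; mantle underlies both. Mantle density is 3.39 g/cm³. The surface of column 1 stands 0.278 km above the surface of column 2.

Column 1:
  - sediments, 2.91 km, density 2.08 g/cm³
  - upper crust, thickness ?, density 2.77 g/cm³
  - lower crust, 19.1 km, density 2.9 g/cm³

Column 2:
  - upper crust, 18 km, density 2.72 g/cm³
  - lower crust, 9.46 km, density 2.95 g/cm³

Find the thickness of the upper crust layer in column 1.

Take the compensation level at the base of the deeper column (depth z_c below the surface of column 1) and equate Σ ρ_i t_i down to z_c; mantle fills any gap and the z_c terms cancel.
Column 1: 2.91×2.08 + x×2.77 + 19.1×2.9 + (z_c − 22.01 − x)×3.39
Column 2: 0.278×0 + 18×2.72 + 9.46×2.95 + (z_c − 0.278 − 27.46)×3.39
The z_c×3.39 term appears on both sides and cancels. Collect the known terms of each column as K = Σ(ρt)_known − 3.39 × (depth of known layers): K_1 = 61.4428 − 3.39×22.01 = −13.1711; K_2 = 76.867 − 3.39×(0.278 + 27.46) = −17.16482.
Balance: K_1 − x×(3.39 − 2.77) = K_2, so x = (K_1 − K_2)/(3.39 − 2.77) = 3.99372/0.62 = 6.44 km.

6.44 km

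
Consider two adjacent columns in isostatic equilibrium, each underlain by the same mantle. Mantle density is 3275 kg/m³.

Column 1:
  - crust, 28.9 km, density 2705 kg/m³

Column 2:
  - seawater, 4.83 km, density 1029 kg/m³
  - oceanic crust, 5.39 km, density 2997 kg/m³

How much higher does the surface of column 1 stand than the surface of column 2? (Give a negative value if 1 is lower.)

For any compensation level in the mantle, the mantle terms cancel and isostasy reduces to e = (Σt_1 − Σt_2) − (Σ(ρt)_1 − Σ(ρt)_2) / ρ_m.
Σt_1 = 28.9 km; Σt_2 = 10.22 km; Σ(ρt)_1 = 78174.5; Σ(ρt)_2 = 21123.9 (in km·kg/m³).
e = (28.9 − 10.22) − (78174.5 − 21123.9) / 3275 = 1.26 km.

1.26 km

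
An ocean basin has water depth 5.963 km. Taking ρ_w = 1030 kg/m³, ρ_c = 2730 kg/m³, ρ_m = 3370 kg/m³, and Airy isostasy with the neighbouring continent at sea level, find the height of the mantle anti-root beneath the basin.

Isostatic balance requires: replacing crust with seawater at the top is compensated by replacing crust with mantle at the base: d (ρ_c − ρ_w) = a (ρ_m − ρ_c).
a = d (ρ_c − ρ_w)/(ρ_m − ρ_c) = 5.963 km × 1700/640 = 15.8 km.

15.8 km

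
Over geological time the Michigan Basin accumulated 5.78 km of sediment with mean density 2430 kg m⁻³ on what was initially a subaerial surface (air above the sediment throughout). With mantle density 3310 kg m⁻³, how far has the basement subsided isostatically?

4.24 km

Subaerial load: s = t ρ_sed / ρ_m = 5.78 km × 2430/3310 = 4.24 km.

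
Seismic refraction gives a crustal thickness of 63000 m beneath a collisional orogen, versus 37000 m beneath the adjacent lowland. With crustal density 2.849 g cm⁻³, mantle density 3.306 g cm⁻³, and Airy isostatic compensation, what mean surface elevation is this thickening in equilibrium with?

Excess crust Δ = 63000 m − 37000 m = 26000 m, split between elevation h and root r with h + r = Δ.
Airy balance ρ_c h = (ρ_m − ρ_c) r gives r = h ρ_c/(ρ_m − ρ_c), so h (1 + ρ_c/(ρ_m − ρ_c)) = Δ, i.e. h = Δ (ρ_m − ρ_c)/ρ_m.
h = 26000 m × 0.457/3.306 = 3590 m.

3590 m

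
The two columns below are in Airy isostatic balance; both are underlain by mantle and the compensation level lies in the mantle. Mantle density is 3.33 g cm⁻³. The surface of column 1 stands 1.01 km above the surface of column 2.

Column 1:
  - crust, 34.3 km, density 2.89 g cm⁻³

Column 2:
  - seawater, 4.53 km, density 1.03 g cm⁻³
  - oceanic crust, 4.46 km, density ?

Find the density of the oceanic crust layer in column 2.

3.04 g cm⁻³

Take the compensation level at the base of the deeper column (depth z_c below the surface of column 1) and equate Σ ρ_i t_i down to z_c; mantle fills any gap and the z_c terms cancel.
Column 1: 34.3×2.89 + (z_c − 34.3)×3.33
Column 2: 1.01×0 + 4.53×1.03 + 4.46×ρ + (z_c − 1.01 − 8.99)×3.33
The z_c×3.33 term appears on both sides and cancels. Collect the known terms of each column as K = Σ(ρt)_known − 3.33 × (depth of known layers): K_1 = 99.127 − 3.33×34.3 = −15.092; K_2 = 4.6659 − 3.33×(1.01 + 8.99) = −28.6341.
Balance: K_1 = K_2 + 4.46×ρ, so ρ = (K_1 − K_2)/4.46 = 13.5421/4.46 = 3.04 g cm⁻³.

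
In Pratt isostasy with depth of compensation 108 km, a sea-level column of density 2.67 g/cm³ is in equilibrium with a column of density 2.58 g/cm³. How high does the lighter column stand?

ρ_ref D = ρ (D + h) → h = D (ρ_ref − ρ)/ρ.
h = 108 km × (2.67 − 2.58)/2.58 = 3.77 km.

3.77 km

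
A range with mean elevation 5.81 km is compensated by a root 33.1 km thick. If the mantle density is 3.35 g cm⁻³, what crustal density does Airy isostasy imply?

2.85 g cm⁻³

ρ_c h = (ρ_m − ρ_c) r → ρ_c (h + r) = ρ_m r → ρ_c = ρ_m r / (h + r).
ρ_c = 3.35 × 33.1 km / (5.81 km + 33.1 km) = 2.85 g cm⁻³.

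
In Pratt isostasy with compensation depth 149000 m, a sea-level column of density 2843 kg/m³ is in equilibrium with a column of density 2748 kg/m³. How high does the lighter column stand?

ρ_ref D = ρ (D + h) → h = D (ρ_ref − ρ)/ρ.
h = 149000 m × (2843 − 2748)/2748 = 5150 m.

5150 m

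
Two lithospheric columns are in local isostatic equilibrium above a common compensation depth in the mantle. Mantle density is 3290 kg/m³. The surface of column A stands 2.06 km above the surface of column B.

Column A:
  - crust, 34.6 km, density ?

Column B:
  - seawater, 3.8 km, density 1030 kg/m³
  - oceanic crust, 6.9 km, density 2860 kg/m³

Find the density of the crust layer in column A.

2760 kg/m³

Take the compensation level at the base of the deeper column (depth z_c below the surface of column A) and equate Σ ρ_i t_i down to z_c; mantle fills any gap and the z_c terms cancel.
Column A: 34.6×ρ + (z_c − 34.6)×3290
Column B: 2.06×0 + 3.8×1030 + 6.9×2860 + (z_c − 2.06 − 10.7)×3290
The z_c×3290 term appears on both sides and cancels. Collect the known terms of each column as K = Σ(ρt)_known − 3290 × (depth of known layers): K_A = 0 − 3290×34.6 = −113834; K_B = 23648 − 3290×(2.06 + 10.7) = −18332.4.
Balance: K_A + 34.6×ρ = K_B, so ρ = (K_B − K_A)/34.6 = 95501.6/34.6 = 2760 kg/m³.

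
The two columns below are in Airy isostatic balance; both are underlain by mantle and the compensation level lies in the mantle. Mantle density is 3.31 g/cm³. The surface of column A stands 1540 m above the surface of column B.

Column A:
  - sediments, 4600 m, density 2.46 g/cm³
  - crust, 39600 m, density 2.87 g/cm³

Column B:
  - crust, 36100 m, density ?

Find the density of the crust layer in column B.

Take the compensation level at the base of the deeper column (depth z_c below the surface of column A) and equate Σ ρ_i t_i down to z_c; mantle fills any gap and the z_c terms cancel.
Column A: 4600×2.46 + 39600×2.87 + (z_c − 44200)×3.31
Column B: 1540×0 + 36100×ρ + (z_c − 1540 − 36100)×3.31
The z_c×3.31 term appears on both sides and cancels. Collect the known terms of each column as K = Σ(ρt)_known − 3.31 × (depth of known layers): K_A = 124968 − 3.31×44200 = −21334; K_B = 0 − 3.31×(1540 + 36100) = −124588.4.
Balance: K_A = K_B + 36100×ρ, so ρ = (K_A − K_B)/36100 = 103254/36100 = 2.86 g/cm³.

2.86 g/cm³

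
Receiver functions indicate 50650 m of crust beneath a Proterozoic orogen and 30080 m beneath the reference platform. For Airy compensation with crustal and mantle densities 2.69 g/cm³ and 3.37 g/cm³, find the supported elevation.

4150 m

Excess crust Δ = 50650 m − 30080 m = 20570 m, split between elevation h and root r with h + r = Δ.
Airy balance ρ_c h = (ρ_m − ρ_c) r gives r = h ρ_c/(ρ_m − ρ_c), so h (1 + ρ_c/(ρ_m − ρ_c)) = Δ, i.e. h = Δ (ρ_m − ρ_c)/ρ_m.
h = 20570 m × 0.68/3.37 = 4150 m.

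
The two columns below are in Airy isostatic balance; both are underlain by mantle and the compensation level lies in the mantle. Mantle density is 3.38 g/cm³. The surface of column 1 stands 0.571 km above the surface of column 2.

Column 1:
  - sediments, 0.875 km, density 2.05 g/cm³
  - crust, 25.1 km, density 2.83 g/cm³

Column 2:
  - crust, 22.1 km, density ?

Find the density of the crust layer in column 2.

2.79 g/cm³

Take the compensation level at the base of the deeper column (depth z_c below the surface of column 1) and equate Σ ρ_i t_i down to z_c; mantle fills any gap and the z_c terms cancel.
Column 1: 0.875×2.05 + 25.1×2.83 + (z_c − 25.975)×3.38
Column 2: 0.571×0 + 22.1×ρ + (z_c − 0.571 − 22.1)×3.38
The z_c×3.38 term appears on both sides and cancels. Collect the known terms of each column as K = Σ(ρt)_known − 3.38 × (depth of known layers): K_1 = 72.82675 − 3.38×25.975 = −14.96875; K_2 = 0 − 3.38×(0.571 + 22.1) = −76.62798.
Balance: K_1 = K_2 + 22.1×ρ, so ρ = (K_1 − K_2)/22.1 = 61.6592/22.1 = 2.79 g/cm³.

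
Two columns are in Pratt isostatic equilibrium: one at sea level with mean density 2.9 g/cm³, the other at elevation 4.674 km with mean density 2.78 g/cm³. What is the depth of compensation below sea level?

108 km

ρ_ref D = ρ (D + h) → D (ρ_ref − ρ) = ρ h.
D = ρ h/(ρ_ref − ρ) = 2.78 × 4.674 km/(2.9 − 2.78) = 108 km.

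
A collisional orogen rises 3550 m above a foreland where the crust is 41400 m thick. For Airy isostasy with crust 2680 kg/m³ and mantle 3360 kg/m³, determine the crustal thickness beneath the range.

Root depth r = h ρ_c / (ρ_m − ρ_c) = 3550 m × 2680 / 680 = 13990 m.
Total thickness = T + h + r = 41400 m + 3550 m + 13990 m = 58900 m.

58900 m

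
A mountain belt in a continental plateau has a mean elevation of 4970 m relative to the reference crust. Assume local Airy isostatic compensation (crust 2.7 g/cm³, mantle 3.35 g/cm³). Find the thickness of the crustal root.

Equating mass per unit area of the two columns: the weight of the topography is balanced by the buoyancy of the root, ρ_c h = (ρ_m − ρ_c) r.
r = h · ρ_c / (ρ_m − ρ_c) = 4970 m × 2.7 / (3.35 − 2.7) = 20600 m.

20600 m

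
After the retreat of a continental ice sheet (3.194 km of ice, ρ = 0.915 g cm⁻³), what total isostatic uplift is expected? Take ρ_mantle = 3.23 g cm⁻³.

0.905 km

Removing the load lets mantle flow back in; uplift u satisfies ρ_ice t = ρ_m u.
u = t ρ_ice/ρ_m = 3.194 km × 0.915/3.23 = 0.905 km.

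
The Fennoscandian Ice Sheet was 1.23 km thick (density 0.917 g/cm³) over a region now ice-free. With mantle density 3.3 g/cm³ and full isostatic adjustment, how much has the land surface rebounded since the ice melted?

Removing the load lets mantle flow back in; uplift u satisfies ρ_ice t = ρ_m u.
u = t ρ_ice/ρ_m = 1.23 km × 0.917/3.3 = 0.342 km.

0.342 km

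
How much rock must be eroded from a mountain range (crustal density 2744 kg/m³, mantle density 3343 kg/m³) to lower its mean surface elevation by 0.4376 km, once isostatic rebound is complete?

Net drop Δ = e − u = e − e ρ_c/ρ_m = e (ρ_m − ρ_c)/ρ_m.
e = Δ ρ_m/(ρ_m − ρ_c) = 0.4376 km × 3343/599 = 2.44 km.

2.44 km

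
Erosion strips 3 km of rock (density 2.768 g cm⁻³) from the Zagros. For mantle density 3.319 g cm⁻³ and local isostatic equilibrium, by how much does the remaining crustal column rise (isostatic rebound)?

2.5 km

Unloading: uplift u = e ρ_c/ρ_m = 3 km × 2.768/3.319 = 2.5 km.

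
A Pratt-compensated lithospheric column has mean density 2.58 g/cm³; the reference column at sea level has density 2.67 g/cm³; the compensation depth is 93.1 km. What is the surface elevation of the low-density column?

ρ_ref D = ρ (D + h) → h = D (ρ_ref − ρ)/ρ.
h = 93.1 km × (2.67 − 2.58)/2.58 = 3.25 km.

3.25 km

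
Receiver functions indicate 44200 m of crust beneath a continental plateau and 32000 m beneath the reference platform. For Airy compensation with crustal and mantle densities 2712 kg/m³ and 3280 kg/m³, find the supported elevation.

Excess crust Δ = 44200 m − 32000 m = 12200 m, split between elevation h and root r with h + r = Δ.
Airy balance ρ_c h = (ρ_m − ρ_c) r gives r = h ρ_c/(ρ_m − ρ_c), so h (1 + ρ_c/(ρ_m − ρ_c)) = Δ, i.e. h = Δ (ρ_m − ρ_c)/ρ_m.
h = 12200 m × 568/3280 = 2110 m.

2110 m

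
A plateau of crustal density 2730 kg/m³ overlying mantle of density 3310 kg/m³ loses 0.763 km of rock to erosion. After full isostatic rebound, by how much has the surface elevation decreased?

0.134 km

Rebound u = e ρ_c/ρ_m = 0.763 km × 2730/3310 = 0.6293 km.
Net surface drop = e − u = 0.763 km − 0.6293 km = e (ρ_m − ρ_c)/ρ_m = 0.134 km.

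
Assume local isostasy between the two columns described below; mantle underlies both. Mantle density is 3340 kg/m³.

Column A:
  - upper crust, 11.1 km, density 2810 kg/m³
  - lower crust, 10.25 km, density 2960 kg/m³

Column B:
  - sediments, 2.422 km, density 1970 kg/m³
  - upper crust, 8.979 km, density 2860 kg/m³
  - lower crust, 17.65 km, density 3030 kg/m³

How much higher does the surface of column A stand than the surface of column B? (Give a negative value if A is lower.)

−0.994 km

For any compensation level in the mantle, the mantle terms cancel and isostasy reduces to e = (Σt_A − Σt_B) − (Σ(ρt)_A − Σ(ρt)_B) / ρ_m.
Σt_A = 21.35 km; Σt_B = 29.051 km; Σ(ρt)_A = 61531; Σ(ρt)_B = 83930.78 (in km·kg/m³).
e = (21.35 − 29.051) − (61531 − 83930.78) / 3340 = −0.994 km.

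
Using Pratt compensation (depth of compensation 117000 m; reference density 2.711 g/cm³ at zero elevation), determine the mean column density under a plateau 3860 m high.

2.62 g/cm³

Pratt balance: ρ_ref D = ρ (D + h).
ρ = ρ_ref D/(D + h) = 2.711 × 117000 m/(117000 m + 3860 m) = 2.62 g/cm³.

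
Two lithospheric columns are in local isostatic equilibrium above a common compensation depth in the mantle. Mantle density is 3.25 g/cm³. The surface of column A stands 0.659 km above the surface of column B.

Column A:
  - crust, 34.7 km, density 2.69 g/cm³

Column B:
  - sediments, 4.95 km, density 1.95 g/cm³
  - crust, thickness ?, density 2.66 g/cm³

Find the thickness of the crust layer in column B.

Take the compensation level at the base of the deeper column (depth z_c below the surface of column A) and equate Σ ρ_i t_i down to z_c; mantle fills any gap and the z_c terms cancel.
Column A: 34.7×2.69 + (z_c − 34.7)×3.25
Column B: 0.659×0 + 4.95×1.95 + x×2.66 + (z_c − 0.659 − 4.95 − x)×3.25
The z_c×3.25 term appears on both sides and cancels. Collect the known terms of each column as K = Σ(ρt)_known − 3.25 × (depth of known layers): K_A = 93.343 − 3.25×34.7 = −19.432; K_B = 9.6525 − 3.25×(0.659 + 4.95) = −8.57675.
Balance: K_A = K_B − x×(3.25 − 2.66), so x = (K_B − K_A)/(3.25 − 2.66) = 10.8552/0.59 = 18.4 km.

18.4 km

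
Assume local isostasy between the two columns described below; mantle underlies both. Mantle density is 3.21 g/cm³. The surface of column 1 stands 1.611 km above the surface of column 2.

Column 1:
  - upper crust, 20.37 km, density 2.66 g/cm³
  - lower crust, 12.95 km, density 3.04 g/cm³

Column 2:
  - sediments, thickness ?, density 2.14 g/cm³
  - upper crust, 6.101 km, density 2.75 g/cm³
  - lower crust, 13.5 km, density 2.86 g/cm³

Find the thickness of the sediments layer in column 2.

Take the compensation level at the base of the deeper column (depth z_c below the surface of column 1) and equate Σ ρ_i t_i down to z_c; mantle fills any gap and the z_c terms cancel.
Column 1: 20.37×2.66 + 12.95×3.04 + (z_c − 33.32)×3.21
Column 2: 1.611×0 + x×2.14 + 6.101×2.75 + 13.5×2.86 + (z_c − 1.611 − 19.601 − x)×3.21
The z_c×3.21 term appears on both sides and cancels. Collect the known terms of each column as K = Σ(ρt)_known − 3.21 × (depth of known layers): K_1 = 93.5522 − 3.21×33.32 = −13.405; K_2 = 55.38775 − 3.21×(1.611 + 19.601) = −12.70277.
Balance: K_1 = K_2 − x×(3.21 − 2.14), so x = (K_2 − K_1)/(3.21 − 2.14) = 0.70223/1.07 = 0.656 km.

0.656 km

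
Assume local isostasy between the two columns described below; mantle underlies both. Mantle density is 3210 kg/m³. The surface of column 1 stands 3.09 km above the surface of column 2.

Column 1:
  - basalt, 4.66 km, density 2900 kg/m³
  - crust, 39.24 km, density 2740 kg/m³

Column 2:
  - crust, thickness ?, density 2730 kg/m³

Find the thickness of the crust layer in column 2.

Take the compensation level at the base of the deeper column (depth z_c below the surface of column 1) and equate Σ ρ_i t_i down to z_c; mantle fills any gap and the z_c terms cancel.
Column 1: 4.66×2900 + 39.24×2740 + (z_c − 43.9)×3210
Column 2: 3.09×0 + x×2730 + (z_c − 3.09 − 0 − x)×3210
The z_c×3210 term appears on both sides and cancels. Collect the known terms of each column as K = Σ(ρt)_known − 3210 × (depth of known layers): K_1 = 121031.6 − 3210×43.9 = −19887.4; K_2 = 0 − 3210×(3.09 + 0) = −9918.9.
Balance: K_1 = K_2 − x×(3210 − 2730), so x = (K_2 − K_1)/(3210 − 2730) = 9968.5/480 = 20.8 km.

20.8 km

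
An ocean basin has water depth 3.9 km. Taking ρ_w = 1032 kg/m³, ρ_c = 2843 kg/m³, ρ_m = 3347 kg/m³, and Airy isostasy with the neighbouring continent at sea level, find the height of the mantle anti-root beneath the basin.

14 km

Balancing pressure at the compensation depth: replacing crust with seawater at the top is compensated by replacing crust with mantle at the base: d (ρ_c − ρ_w) = a (ρ_m − ρ_c).
a = d (ρ_c − ρ_w)/(ρ_m − ρ_c) = 3.9 km × 1811/504 = 14 km.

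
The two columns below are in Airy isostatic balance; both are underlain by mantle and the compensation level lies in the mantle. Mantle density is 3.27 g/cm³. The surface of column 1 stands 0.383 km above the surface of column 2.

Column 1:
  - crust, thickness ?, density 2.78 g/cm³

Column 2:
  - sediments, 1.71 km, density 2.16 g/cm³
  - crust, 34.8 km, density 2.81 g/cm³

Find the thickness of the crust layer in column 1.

Take the compensation level at the base of the deeper column (depth z_c below the surface of column 1) and equate Σ ρ_i t_i down to z_c; mantle fills any gap and the z_c terms cancel.
Column 1: x×2.78 + (z_c − 0 − x)×3.27
Column 2: 0.383×0 + 1.71×2.16 + 34.8×2.81 + (z_c − 0.383 − 36.51)×3.27
The z_c×3.27 term appears on both sides and cancels. Collect the known terms of each column as K = Σ(ρt)_known − 3.27 × (depth of known layers): K_1 = 0 − 3.27×0 = 0; K_2 = 101.4816 − 3.27×(0.383 + 36.51) = −19.15851.
Balance: K_1 − x×(3.27 − 2.78) = K_2, so x = (K_1 − K_2)/(3.27 − 2.78) = 19.1585/0.49 = 39.1 km.

39.1 km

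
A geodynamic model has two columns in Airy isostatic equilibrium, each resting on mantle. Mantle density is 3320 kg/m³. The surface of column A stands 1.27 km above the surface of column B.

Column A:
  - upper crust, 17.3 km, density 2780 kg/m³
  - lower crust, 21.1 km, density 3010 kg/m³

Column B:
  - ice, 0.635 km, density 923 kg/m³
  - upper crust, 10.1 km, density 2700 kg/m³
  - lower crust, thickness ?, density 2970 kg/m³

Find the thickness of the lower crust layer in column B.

Take the compensation level at the base of the deeper column (depth z_c below the surface of column A) and equate Σ ρ_i t_i down to z_c; mantle fills any gap and the z_c terms cancel.
Column A: 17.3×2780 + 21.1×3010 + (z_c − 38.4)×3320
Column B: 1.27×0 + 0.635×923 + 10.1×2700 + x×2970 + (z_c − 1.27 − 10.735 − x)×3320
The z_c×3320 term appears on both sides and cancels. Collect the known terms of each column as K = Σ(ρt)_known − 3320 × (depth of known layers): K_A = 111605 − 3320×38.4 = −15883; K_B = 27856.105 − 3320×(1.27 + 10.735) = −12000.495.
Balance: K_A = K_B − x×(3320 − 2970), so x = (K_B − K_A)/(3320 − 2970) = 3882.51/350 = 11.1 km.

11.1 km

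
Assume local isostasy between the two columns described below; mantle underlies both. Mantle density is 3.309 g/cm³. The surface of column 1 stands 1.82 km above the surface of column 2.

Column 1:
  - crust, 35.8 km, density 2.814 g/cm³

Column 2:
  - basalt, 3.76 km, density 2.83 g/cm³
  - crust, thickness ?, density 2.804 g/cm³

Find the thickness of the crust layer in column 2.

19.6 km

Take the compensation level at the base of the deeper column (depth z_c below the surface of column 1) and equate Σ ρ_i t_i down to z_c; mantle fills any gap and the z_c terms cancel.
Column 1: 35.8×2.814 + (z_c − 35.8)×3.309
Column 2: 1.82×0 + 3.76×2.83 + x×2.804 + (z_c − 1.82 − 3.76 − x)×3.309
The z_c×3.309 term appears on both sides and cancels. Collect the known terms of each column as K = Σ(ρt)_known − 3.309 × (depth of known layers): K_1 = 100.7412 − 3.309×35.8 = −17.721; K_2 = 10.6408 − 3.309×(1.82 + 3.76) = −7.82342.
Balance: K_1 = K_2 − x×(3.309 − 2.804), so x = (K_2 − K_1)/(3.309 − 2.804) = 9.89758/0.505 = 19.6 km.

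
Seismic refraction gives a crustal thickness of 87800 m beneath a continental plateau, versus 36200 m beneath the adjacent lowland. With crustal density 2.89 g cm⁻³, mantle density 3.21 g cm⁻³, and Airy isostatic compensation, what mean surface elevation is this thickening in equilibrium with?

Excess crust Δ = 87800 m − 36200 m = 51600 m, split between elevation h and root r with h + r = Δ.
Airy balance ρ_c h = (ρ_m − ρ_c) r gives r = h ρ_c/(ρ_m − ρ_c), so h (1 + ρ_c/(ρ_m − ρ_c)) = Δ, i.e. h = Δ (ρ_m − ρ_c)/ρ_m.
h = 51600 m × 0.32/3.21 = 5140 m.

5140 m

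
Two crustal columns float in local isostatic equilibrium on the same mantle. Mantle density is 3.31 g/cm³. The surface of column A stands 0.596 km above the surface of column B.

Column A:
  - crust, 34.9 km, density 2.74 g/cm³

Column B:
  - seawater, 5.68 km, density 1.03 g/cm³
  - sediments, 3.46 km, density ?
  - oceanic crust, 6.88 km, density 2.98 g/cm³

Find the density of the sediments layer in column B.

Take the compensation level at the base of the deeper column (depth z_c below the surface of column A) and equate Σ ρ_i t_i down to z_c; mantle fills any gap and the z_c terms cancel.
Column A: 34.9×2.74 + (z_c − 34.9)×3.31
Column B: 0.596×0 + 5.68×1.03 + 3.46×ρ + 6.88×2.98 + (z_c − 0.596 − 16.02)×3.31
The z_c×3.31 term appears on both sides and cancels. Collect the known terms of each column as K = Σ(ρt)_known − 3.31 × (depth of known layers): K_A = 95.626 − 3.31×34.9 = −19.893; K_B = 26.3528 − 3.31×(0.596 + 16.02) = −28.64616.
Balance: K_A = K_B + 3.46×ρ, so ρ = (K_A − K_B)/3.46 = 8.75316/3.46 = 2.53 g/cm³.

2.53 g/cm³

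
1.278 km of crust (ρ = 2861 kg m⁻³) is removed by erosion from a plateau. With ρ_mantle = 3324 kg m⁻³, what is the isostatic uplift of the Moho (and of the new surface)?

1.1 km

Unloading: uplift u = e ρ_c/ρ_m = 1.278 km × 2861/3324 = 1.1 km.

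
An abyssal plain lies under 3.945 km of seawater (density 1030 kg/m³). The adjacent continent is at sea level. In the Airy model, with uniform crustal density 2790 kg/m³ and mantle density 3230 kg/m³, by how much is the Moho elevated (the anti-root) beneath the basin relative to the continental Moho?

15.8 km

Isostatic balance requires: replacing crust with seawater at the top is compensated by replacing crust with mantle at the base: d (ρ_c − ρ_w) = a (ρ_m − ρ_c).
a = d (ρ_c − ρ_w)/(ρ_m − ρ_c) = 3.945 km × 1760/440 = 15.8 km.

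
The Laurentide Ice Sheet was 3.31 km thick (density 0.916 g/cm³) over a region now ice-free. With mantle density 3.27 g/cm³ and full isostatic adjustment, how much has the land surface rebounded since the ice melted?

0.927 km

Removing the load lets mantle flow back in; uplift u satisfies ρ_ice t = ρ_m u.
u = t ρ_ice/ρ_m = 3.31 km × 0.916/3.27 = 0.927 km.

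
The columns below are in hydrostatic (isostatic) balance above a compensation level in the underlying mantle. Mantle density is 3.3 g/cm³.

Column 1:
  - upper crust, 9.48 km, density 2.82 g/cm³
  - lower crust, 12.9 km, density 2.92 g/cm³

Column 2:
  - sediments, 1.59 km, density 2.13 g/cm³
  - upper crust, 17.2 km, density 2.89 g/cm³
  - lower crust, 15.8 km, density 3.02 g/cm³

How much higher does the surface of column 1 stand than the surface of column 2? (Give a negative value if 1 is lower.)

For any compensation level in the mantle, the mantle terms cancel and isostasy reduces to e = (Σt_1 − Σt_2) − (Σ(ρt)_1 − Σ(ρt)_2) / ρ_m.
Σt_1 = 22.38 km; Σt_2 = 34.59 km; Σ(ρt)_1 = 64.4016; Σ(ρt)_2 = 100.8107 (in km·g/cm³).
e = (22.38 − 34.59) − (64.4016 − 100.8107) / 3.3 = −1.18 km.

−1.18 km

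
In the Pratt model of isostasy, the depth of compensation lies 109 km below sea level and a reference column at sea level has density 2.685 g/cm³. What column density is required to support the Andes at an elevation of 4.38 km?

Pratt balance: ρ_ref D = ρ (D + h).
ρ = ρ_ref D/(D + h) = 2.685 × 109 km/(109 km + 4.38 km) = 2.58 g/cm³.

2.58 g/cm³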